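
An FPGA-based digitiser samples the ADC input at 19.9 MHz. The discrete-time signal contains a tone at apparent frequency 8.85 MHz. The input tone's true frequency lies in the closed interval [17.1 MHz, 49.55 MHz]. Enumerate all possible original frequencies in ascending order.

Frequencies that alias to 8.85 MHz are k·fs ± 8.85 MHz for integer k ≥ 0.
k=0: 8.85 MHz.
k=1: 11.05 MHz, 28.75 MHz.
k=2: 30.95 MHz, 48.65 MHz.
k=3: 50.85 MHz, 68.55 MHz.
Within [17.1 MHz, 49.55 MHz]: 28.75 MHz, 30.95 MHz, 48.65 MHz.

28.75 MHz, 30.95 MHz, 48.65 MHz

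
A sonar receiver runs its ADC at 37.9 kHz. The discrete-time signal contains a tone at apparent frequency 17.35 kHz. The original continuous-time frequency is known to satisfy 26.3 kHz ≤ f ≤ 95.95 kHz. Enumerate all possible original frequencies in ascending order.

Frequencies that alias to 17.35 kHz are k·fs ± 17.35 kHz for integer k ≥ 0.
k=0: 17.35 kHz.
k=1: 20.55 kHz, 55.25 kHz.
k=2: 58.45 kHz, 93.15 kHz.
k=3: 96.35 kHz, 131.05 kHz.
Within [26.3 kHz, 95.95 kHz]: 55.25 kHz, 58.45 kHz, 93.15 kHz.

55.25 kHz, 58.45 kHz, 93.15 kHz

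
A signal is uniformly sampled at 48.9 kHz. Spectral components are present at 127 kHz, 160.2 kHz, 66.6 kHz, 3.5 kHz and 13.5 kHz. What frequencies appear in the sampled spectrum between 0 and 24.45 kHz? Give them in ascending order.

3.5 kHz, 13.5 kHz, 17.7 kHz, 19.7 kHz

fs/2 = 24.45 kHz.
127 kHz mod fs = 29.2 kHz.
29.2 kHz > fs/2 = 24.45 kHz, folds to fs − 29.2 kHz = 19.7 kHz.
160.2 kHz mod fs = 13.5 kHz.
13.5 kHz ≤ fs/2 = 24.45 kHz, appears at 13.5 kHz.
66.6 kHz mod fs = 17.7 kHz.
17.7 kHz ≤ fs/2 = 24.45 kHz, appears at 17.7 kHz.
3.5 kHz ≤ fs/2 = 24.45 kHz, passes unchanged.
13.5 kHz ≤ fs/2 = 24.45 kHz, passes unchanged.
Distinct values: {3.5 kHz, 13.5 kHz, 17.7 kHz, 19.7 kHz}.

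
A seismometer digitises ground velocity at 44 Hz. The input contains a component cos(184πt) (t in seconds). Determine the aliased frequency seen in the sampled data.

4 Hz

ω = 184π rad/s → f = ω/(2π) = 92 Hz.
92 Hz mod fs = 4 Hz.
4 Hz ≤ fs/2 = 22 Hz, appears at 4 Hz.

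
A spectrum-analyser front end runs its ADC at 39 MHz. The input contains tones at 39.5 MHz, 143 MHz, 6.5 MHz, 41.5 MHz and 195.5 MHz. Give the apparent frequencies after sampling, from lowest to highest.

0.5 MHz, 2.5 MHz, 6.5 MHz, 13 MHz

fs/2 = 19.5 MHz.
39.5 MHz mod fs = 0.5 MHz.
0.5 MHz ≤ fs/2 = 19.5 MHz, appears at 0.5 MHz.
143 MHz mod fs = 26 MHz.
26 MHz > fs/2 = 19.5 MHz, folds to fs − 26 MHz = 13 MHz.
6.5 MHz ≤ fs/2 = 19.5 MHz, passes unchanged.
41.5 MHz mod fs = 2.5 MHz.
2.5 MHz ≤ fs/2 = 19.5 MHz, appears at 2.5 MHz.
195.5 MHz mod fs = 0.5 MHz.
0.5 MHz ≤ fs/2 = 19.5 MHz, appears at 0.5 MHz.
Distinct values: {0.5 MHz, 2.5 MHz, 6.5 MHz, 13 MHz}.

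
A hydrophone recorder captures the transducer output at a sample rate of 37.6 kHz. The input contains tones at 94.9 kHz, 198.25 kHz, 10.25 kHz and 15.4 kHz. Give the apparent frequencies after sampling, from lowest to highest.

fs/2 = 18.8 kHz.
94.9 kHz mod fs = 19.7 kHz.
19.7 kHz > fs/2 = 18.8 kHz, folds to fs − 19.7 kHz = 17.9 kHz.
198.25 kHz mod fs = 10.25 kHz.
10.25 kHz ≤ fs/2 = 18.8 kHz, appears at 10.25 kHz.
10.25 kHz ≤ fs/2 = 18.8 kHz, passes unchanged.
15.4 kHz ≤ fs/2 = 18.8 kHz, passes unchanged.
Distinct values: {10.25 kHz, 15.4 kHz, 17.9 kHz}.

10.25 kHz, 15.4 kHz, 17.9 kHz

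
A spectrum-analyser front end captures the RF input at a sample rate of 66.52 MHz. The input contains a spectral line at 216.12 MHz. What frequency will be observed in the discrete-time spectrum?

216.12 MHz mod fs = 16.56 MHz.
16.56 MHz ≤ fs/2 = 33.26 MHz, appears at 16.56 MHz.

16.56 MHz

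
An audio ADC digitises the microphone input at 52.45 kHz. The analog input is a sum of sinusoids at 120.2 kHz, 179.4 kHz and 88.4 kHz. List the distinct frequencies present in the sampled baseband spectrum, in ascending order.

fs/2 = 26.225 kHz.
120.2 kHz mod fs = 15.3 kHz.
15.3 kHz ≤ fs/2 = 26.225 kHz, appears at 15.3 kHz.
179.4 kHz mod fs = 22.05 kHz.
22.05 kHz ≤ fs/2 = 26.225 kHz, appears at 22.05 kHz.
88.4 kHz mod fs = 35.95 kHz.
35.95 kHz > fs/2 = 26.225 kHz, folds to fs − 35.95 kHz = 16.5 kHz.
Distinct values: {15.3 kHz, 16.5 kHz, 22.05 kHz}.

15.3 kHz, 16.5 kHz, 22.05 kHz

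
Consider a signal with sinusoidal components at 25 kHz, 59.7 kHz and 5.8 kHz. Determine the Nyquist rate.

119.4 kHz

Highest-frequency component: 59.7 kHz.
Nyquist rate = 2 × 59.7 kHz = 119.4 kHz.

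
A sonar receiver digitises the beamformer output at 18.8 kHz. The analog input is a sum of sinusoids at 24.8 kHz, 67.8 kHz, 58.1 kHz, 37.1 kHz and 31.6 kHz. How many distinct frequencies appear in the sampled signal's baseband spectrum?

4

fs/2 = 9.4 kHz.
24.8 kHz mod fs = 6 kHz.
6 kHz ≤ fs/2 = 9.4 kHz, appears at 6 kHz.
67.8 kHz mod fs = 11.4 kHz.
11.4 kHz > fs/2 = 9.4 kHz, folds to fs − 11.4 kHz = 7.4 kHz.
58.1 kHz mod fs = 1.7 kHz.
1.7 kHz ≤ fs/2 = 9.4 kHz, appears at 1.7 kHz.
37.1 kHz mod fs = 18.3 kHz.
18.3 kHz > fs/2 = 9.4 kHz, folds to fs − 18.3 kHz = 0.5 kHz.
31.6 kHz mod fs = 12.8 kHz.
12.8 kHz > fs/2 = 9.4 kHz, folds to fs − 12.8 kHz = 6 kHz.
Distinct values: {0.5 kHz, 1.7 kHz, 6 kHz, 7.4 kHz} → 4.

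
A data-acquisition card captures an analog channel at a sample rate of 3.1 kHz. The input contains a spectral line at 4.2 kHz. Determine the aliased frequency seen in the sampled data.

1.1 kHz

4.2 kHz mod fs = 1.1 kHz.
1.1 kHz ≤ fs/2 = 1.55 kHz, appears at 1.1 kHz.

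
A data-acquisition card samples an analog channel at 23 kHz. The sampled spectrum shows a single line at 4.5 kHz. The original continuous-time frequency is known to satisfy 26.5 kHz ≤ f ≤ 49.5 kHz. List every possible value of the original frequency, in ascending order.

Frequencies that alias to 4.5 kHz are k·fs ± 4.5 kHz for integer k ≥ 0.
k=0: 4.5 kHz.
k=1: 18.5 kHz, 27.5 kHz.
k=2: 41.5 kHz, 50.5 kHz.
k=3: 64.5 kHz, 73.5 kHz.
Within [26.5 kHz, 49.5 kHz]: 27.5 kHz, 41.5 kHz.

27.5 kHz, 41.5 kHz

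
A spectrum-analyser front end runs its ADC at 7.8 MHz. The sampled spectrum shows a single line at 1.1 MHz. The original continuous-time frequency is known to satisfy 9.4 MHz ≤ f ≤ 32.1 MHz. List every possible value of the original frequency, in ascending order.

14.5 MHz, 16.7 MHz, 22.3 MHz, 24.5 MHz, 30.1 MHz

Frequencies that alias to 1.1 MHz are k·fs ± 1.1 MHz for integer k ≥ 0.
k=0: 1.1 MHz.
k=1: 6.7 MHz, 8.9 MHz.
k=2: 14.5 MHz, 16.7 MHz.
k=3: 22.3 MHz, 24.5 MHz.
k=4: 30.1 MHz, 32.3 MHz.
k=5: 37.9 MHz, 40.1 MHz.
Within [9.4 MHz, 32.1 MHz]: 14.5 MHz, 16.7 MHz, 22.3 MHz, 24.5 MHz, 30.1 MHz.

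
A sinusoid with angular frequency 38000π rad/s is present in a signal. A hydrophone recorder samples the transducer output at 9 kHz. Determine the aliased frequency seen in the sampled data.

ω = 38000π rad/s → f = ω/(2π) = 19000 Hz = 19 kHz.
19 kHz mod fs = 1 kHz.
1 kHz ≤ fs/2 = 4.5 kHz, appears at 1 kHz.

1 kHz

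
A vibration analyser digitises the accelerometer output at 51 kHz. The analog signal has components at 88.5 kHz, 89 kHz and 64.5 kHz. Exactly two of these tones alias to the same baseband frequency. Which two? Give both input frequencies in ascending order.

fs/2 = 25.5 kHz.
88.5 kHz mod fs = 37.5 kHz.
37.5 kHz > fs/2 = 25.5 kHz, folds to fs − 37.5 kHz = 13.5 kHz.
89 kHz mod fs = 38 kHz.
38 kHz > fs/2 = 25.5 kHz, folds to fs − 38 kHz = 13 kHz.
64.5 kHz mod fs = 13.5 kHz.
13.5 kHz ≤ fs/2 = 25.5 kHz, appears at 13.5 kHz.
64.5 kHz and 88.5 kHz both map to 13.5 kHz.

64.5 kHz, 88.5 kHz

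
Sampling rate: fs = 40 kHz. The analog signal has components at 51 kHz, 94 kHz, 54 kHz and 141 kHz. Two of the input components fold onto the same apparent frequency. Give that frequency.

fs/2 = 20 kHz.
51 kHz mod fs = 11 kHz.
11 kHz ≤ fs/2 = 20 kHz, appears at 11 kHz.
94 kHz mod fs = 14 kHz.
14 kHz ≤ fs/2 = 20 kHz, appears at 14 kHz.
54 kHz mod fs = 14 kHz.
14 kHz ≤ fs/2 = 20 kHz, appears at 14 kHz.
141 kHz mod fs = 21 kHz.
21 kHz > fs/2 = 20 kHz, folds to fs − 21 kHz = 19 kHz.
54 kHz and 94 kHz both map to 14 kHz.

14 kHz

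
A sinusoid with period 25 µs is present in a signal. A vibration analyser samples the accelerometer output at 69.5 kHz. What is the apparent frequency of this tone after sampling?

T = 25 µs → f = 1/T = 40 kHz.
40 kHz > fs/2 = 34.75 kHz, folds to fs − 40 kHz = 29.5 kHz.

29.5 kHz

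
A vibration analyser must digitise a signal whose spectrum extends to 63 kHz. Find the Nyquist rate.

Nyquist rate = 2 × 63 kHz = 126 kHz.

126 kHz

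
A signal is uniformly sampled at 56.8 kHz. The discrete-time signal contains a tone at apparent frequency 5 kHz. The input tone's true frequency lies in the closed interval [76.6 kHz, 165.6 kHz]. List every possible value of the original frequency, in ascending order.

Frequencies that alias to 5 kHz are k·fs ± 5 kHz for integer k ≥ 0.
k=0: 5 kHz.
k=1: 51.8 kHz, 61.8 kHz.
k=2: 108.6 kHz, 118.6 kHz.
k=3: 165.4 kHz, 175.4 kHz.
k=4: 222.2 kHz, 232.2 kHz.
Within [76.6 kHz, 165.6 kHz]: 108.6 kHz, 118.6 kHz, 165.4 kHz.

108.6 kHz, 118.6 kHz, 165.4 kHz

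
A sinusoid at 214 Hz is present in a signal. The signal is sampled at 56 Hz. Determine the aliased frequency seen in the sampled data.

214 Hz mod fs = 46 Hz.
46 Hz > fs/2 = 28 Hz, folds to fs − 46 Hz = 10 Hz.

10 Hz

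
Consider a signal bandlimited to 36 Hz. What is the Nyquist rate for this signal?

72 Hz

Nyquist rate = 2 × 36 Hz = 72 Hz.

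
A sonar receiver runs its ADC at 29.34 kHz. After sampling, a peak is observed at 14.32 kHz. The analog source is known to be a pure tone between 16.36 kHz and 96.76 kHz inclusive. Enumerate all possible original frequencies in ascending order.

43.66 kHz, 44.36 kHz, 73 kHz, 73.7 kHz

Frequencies that alias to 14.32 kHz are k·fs ± 14.32 kHz for integer k ≥ 0.
k=0: 14.32 kHz.
k=1: 15.02 kHz, 43.66 kHz.
k=2: 44.36 kHz, 73 kHz.
k=3: 73.7 kHz, 102.34 kHz.
k=4: 103.04 kHz, 131.68 kHz.
Within [16.36 kHz, 96.76 kHz]: 43.66 kHz, 44.36 kHz, 73 kHz, 73.7 kHz.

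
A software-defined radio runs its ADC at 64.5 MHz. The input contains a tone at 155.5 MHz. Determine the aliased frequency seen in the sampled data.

26.5 MHz

155.5 MHz mod fs = 26.5 MHz.
26.5 MHz ≤ fs/2 = 32.25 MHz, appears at 26.5 MHz.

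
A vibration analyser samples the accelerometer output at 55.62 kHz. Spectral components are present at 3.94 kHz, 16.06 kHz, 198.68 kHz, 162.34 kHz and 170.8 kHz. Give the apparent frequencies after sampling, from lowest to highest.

fs/2 = 27.81 kHz.
3.94 kHz ≤ fs/2 = 27.81 kHz, passes unchanged.
16.06 kHz ≤ fs/2 = 27.81 kHz, passes unchanged.
198.68 kHz mod fs = 31.82 kHz.
31.82 kHz > fs/2 = 27.81 kHz, folds to fs − 31.82 kHz = 23.8 kHz.
162.34 kHz mod fs = 51.1 kHz.
51.1 kHz > fs/2 = 27.81 kHz, folds to fs − 51.1 kHz = 4.52 kHz.
170.8 kHz mod fs = 3.94 kHz.
3.94 kHz ≤ fs/2 = 27.81 kHz, appears at 3.94 kHz.
Distinct values: {3.94 kHz, 4.52 kHz, 16.06 kHz, 23.8 kHz}.

3.94 kHz, 4.52 kHz, 16.06 kHz, 23.8 kHz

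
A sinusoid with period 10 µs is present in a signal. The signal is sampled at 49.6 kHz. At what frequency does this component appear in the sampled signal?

0.8 kHz

T = 10 µs → f = 1/T = 100 kHz.
100 kHz mod fs = 0.8 kHz.
0.8 kHz ≤ fs/2 = 24.8 kHz, appears at 0.8 kHz.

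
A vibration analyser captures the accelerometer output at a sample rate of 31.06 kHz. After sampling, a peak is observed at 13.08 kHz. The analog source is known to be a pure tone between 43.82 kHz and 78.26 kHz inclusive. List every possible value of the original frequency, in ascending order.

Frequencies that alias to 13.08 kHz are k·fs ± 13.08 kHz for integer k ≥ 0.
k=0: 13.08 kHz.
k=1: 17.98 kHz, 44.14 kHz.
k=2: 49.04 kHz, 75.2 kHz.
k=3: 80.1 kHz, 106.26 kHz.
Within [43.82 kHz, 78.26 kHz]: 44.14 kHz, 49.04 kHz, 75.2 kHz.

44.14 kHz, 49.04 kHz, 75.2 kHz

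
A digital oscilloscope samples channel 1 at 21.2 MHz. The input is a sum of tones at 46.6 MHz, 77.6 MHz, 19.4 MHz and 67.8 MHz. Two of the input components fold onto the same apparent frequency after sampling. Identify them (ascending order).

46.6 MHz, 67.8 MHz

fs/2 = 10.6 MHz.
46.6 MHz mod fs = 4.2 MHz.
4.2 MHz ≤ fs/2 = 10.6 MHz, appears at 4.2 MHz.
77.6 MHz mod fs = 14 MHz.
14 MHz > fs/2 = 10.6 MHz, folds to fs − 14 MHz = 7.2 MHz.
19.4 MHz > fs/2 = 10.6 MHz, folds to fs − 19.4 MHz = 1.8 MHz.
67.8 MHz mod fs = 4.2 MHz.
4.2 MHz ≤ fs/2 = 10.6 MHz, appears at 4.2 MHz.
46.6 MHz and 67.8 MHz both map to 4.2 MHz.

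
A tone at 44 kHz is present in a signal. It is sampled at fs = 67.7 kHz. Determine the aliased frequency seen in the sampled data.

23.7 kHz

44 kHz > fs/2 = 33.85 kHz, folds to fs − 44 kHz = 23.7 kHz.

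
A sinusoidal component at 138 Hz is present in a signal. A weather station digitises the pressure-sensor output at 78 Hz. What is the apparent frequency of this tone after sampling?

18 Hz

138 Hz mod fs = 60 Hz.
60 Hz > fs/2 = 39 Hz, folds to fs − 60 Hz = 18 Hz.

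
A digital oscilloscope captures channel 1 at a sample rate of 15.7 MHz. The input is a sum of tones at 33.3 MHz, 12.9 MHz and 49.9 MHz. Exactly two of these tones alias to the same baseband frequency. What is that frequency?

fs/2 = 7.85 MHz.
33.3 MHz mod fs = 1.9 MHz.
1.9 MHz ≤ fs/2 = 7.85 MHz, appears at 1.9 MHz.
12.9 MHz > fs/2 = 7.85 MHz, folds to fs − 12.9 MHz = 2.8 MHz.
49.9 MHz mod fs = 2.8 MHz.
2.8 MHz ≤ fs/2 = 7.85 MHz, appears at 2.8 MHz.
12.9 MHz and 49.9 MHz both map to 2.8 MHz.

2.8 MHz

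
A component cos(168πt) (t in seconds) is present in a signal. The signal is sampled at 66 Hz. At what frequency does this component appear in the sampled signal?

ω = 168π rad/s → f = ω/(2π) = 84 Hz.
84 Hz mod fs = 18 Hz.
18 Hz ≤ fs/2 = 33 Hz, appears at 18 Hz.

18 Hz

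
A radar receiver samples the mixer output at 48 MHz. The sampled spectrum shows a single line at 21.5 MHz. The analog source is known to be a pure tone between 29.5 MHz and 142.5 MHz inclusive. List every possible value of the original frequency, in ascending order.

Frequencies that alias to 21.5 MHz are k·fs ± 21.5 MHz for integer k ≥ 0.
k=0: 21.5 MHz.
k=1: 26.5 MHz, 69.5 MHz.
k=2: 74.5 MHz, 117.5 MHz.
k=3: 122.5 MHz, 165.5 MHz.
k=4: 170.5 MHz, 213.5 MHz.
Within [29.5 MHz, 142.5 MHz]: 69.5 MHz, 74.5 MHz, 117.5 MHz, 122.5 MHz.

69.5 MHz, 74.5 MHz, 117.5 MHz, 122.5 MHz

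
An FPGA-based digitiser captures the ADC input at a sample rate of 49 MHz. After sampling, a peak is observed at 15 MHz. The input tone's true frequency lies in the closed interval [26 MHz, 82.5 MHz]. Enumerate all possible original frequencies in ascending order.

Frequencies that alias to 15 MHz are k·fs ± 15 MHz for integer k ≥ 0.
k=0: 15 MHz.
k=1: 34 MHz, 64 MHz.
k=2: 83 MHz, 113 MHz.
Within [26 MHz, 82.5 MHz]: 34 MHz, 64 MHz.

34 MHz, 64 MHz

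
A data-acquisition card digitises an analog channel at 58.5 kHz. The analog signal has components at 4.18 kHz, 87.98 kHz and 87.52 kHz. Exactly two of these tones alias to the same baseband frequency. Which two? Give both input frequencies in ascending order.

fs/2 = 29.25 kHz.
4.18 kHz ≤ fs/2 = 29.25 kHz, passes unchanged.
87.98 kHz mod fs = 29.48 kHz.
29.48 kHz > fs/2 = 29.25 kHz, folds to fs − 29.48 kHz = 29.02 kHz.
87.52 kHz mod fs = 29.02 kHz.
29.02 kHz ≤ fs/2 = 29.25 kHz, appears at 29.02 kHz.
87.52 kHz and 87.98 kHz both map to 29.02 kHz.

87.52 kHz, 87.98 kHz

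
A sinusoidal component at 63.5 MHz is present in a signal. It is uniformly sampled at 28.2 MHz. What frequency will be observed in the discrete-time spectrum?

7.1 MHz

63.5 MHz mod fs = 7.1 MHz.
7.1 MHz ≤ fs/2 = 14.1 MHz, appears at 7.1 MHz.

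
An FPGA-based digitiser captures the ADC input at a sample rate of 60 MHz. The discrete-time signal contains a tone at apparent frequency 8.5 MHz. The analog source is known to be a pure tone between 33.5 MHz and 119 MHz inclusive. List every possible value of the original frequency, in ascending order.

Frequencies that alias to 8.5 MHz are k·fs ± 8.5 MHz for integer k ≥ 0.
k=0: 8.5 MHz.
k=1: 51.5 MHz, 68.5 MHz.
k=2: 111.5 MHz, 128.5 MHz.
k=3: 171.5 MHz, 188.5 MHz.
Within [33.5 MHz, 119 MHz]: 51.5 MHz, 68.5 MHz, 111.5 MHz.

51.5 MHz, 68.5 MHz, 111.5 MHz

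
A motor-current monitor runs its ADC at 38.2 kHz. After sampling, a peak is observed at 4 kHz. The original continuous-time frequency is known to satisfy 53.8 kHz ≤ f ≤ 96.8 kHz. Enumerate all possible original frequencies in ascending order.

72.4 kHz, 80.4 kHz

Frequencies that alias to 4 kHz are k·fs ± 4 kHz for integer k ≥ 0.
k=0: 4 kHz.
k=1: 34.2 kHz, 42.2 kHz.
k=2: 72.4 kHz, 80.4 kHz.
k=3: 110.6 kHz, 118.6 kHz.
Within [53.8 kHz, 96.8 kHz]: 72.4 kHz, 80.4 kHz.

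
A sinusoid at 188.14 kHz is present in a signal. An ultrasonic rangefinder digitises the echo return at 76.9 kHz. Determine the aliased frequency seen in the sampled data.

188.14 kHz mod fs = 34.34 kHz.
34.34 kHz ≤ fs/2 = 38.45 kHz, appears at 34.34 kHz.

34.34 kHz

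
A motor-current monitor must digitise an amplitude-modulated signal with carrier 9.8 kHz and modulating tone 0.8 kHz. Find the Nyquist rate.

AM sidebands sit at fc ± fm = 9 kHz and 10.6 kHz.
Highest-frequency component: 10.6 kHz.
Nyquist rate = 2 × 10.6 kHz = 21.2 kHz.

21.2 kHz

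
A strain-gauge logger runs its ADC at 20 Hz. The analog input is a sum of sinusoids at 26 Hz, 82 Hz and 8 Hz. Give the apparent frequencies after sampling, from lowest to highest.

fs/2 = 10 Hz.
26 Hz mod fs = 6 Hz.
6 Hz ≤ fs/2 = 10 Hz, appears at 6 Hz.
82 Hz mod fs = 2 Hz.
2 Hz ≤ fs/2 = 10 Hz, appears at 2 Hz.
8 Hz ≤ fs/2 = 10 Hz, passes unchanged.
Distinct values: {2 Hz, 6 Hz, 8 Hz}.

2 Hz, 6 Hz, 8 Hz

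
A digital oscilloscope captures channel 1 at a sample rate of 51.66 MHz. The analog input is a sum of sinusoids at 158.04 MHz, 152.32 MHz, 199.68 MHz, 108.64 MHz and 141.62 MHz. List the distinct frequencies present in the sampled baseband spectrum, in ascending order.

2.66 MHz, 3.06 MHz, 5.32 MHz, 6.96 MHz, 13.36 MHz

fs/2 = 25.83 MHz.
158.04 MHz mod fs = 3.06 MHz.
3.06 MHz ≤ fs/2 = 25.83 MHz, appears at 3.06 MHz.
152.32 MHz mod fs = 49 MHz.
49 MHz > fs/2 = 25.83 MHz, folds to fs − 49 MHz = 2.66 MHz.
199.68 MHz mod fs = 44.7 MHz.
44.7 MHz > fs/2 = 25.83 MHz, folds to fs − 44.7 MHz = 6.96 MHz.
108.64 MHz mod fs = 5.32 MHz.
5.32 MHz ≤ fs/2 = 25.83 MHz, appears at 5.32 MHz.
141.62 MHz mod fs = 38.3 MHz.
38.3 MHz > fs/2 = 25.83 MHz, folds to fs − 38.3 MHz = 13.36 MHz.
Distinct values: {2.66 MHz, 3.06 MHz, 5.32 MHz, 6.96 MHz, 13.36 MHz}.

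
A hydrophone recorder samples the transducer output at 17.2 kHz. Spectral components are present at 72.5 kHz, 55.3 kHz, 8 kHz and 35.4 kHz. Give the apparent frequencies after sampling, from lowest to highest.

fs/2 = 8.6 kHz.
72.5 kHz mod fs = 3.7 kHz.
3.7 kHz ≤ fs/2 = 8.6 kHz, appears at 3.7 kHz.
55.3 kHz mod fs = 3.7 kHz.
3.7 kHz ≤ fs/2 = 8.6 kHz, appears at 3.7 kHz.
8 kHz ≤ fs/2 = 8.6 kHz, passes unchanged.
35.4 kHz mod fs = 1 kHz.
1 kHz ≤ fs/2 = 8.6 kHz, appears at 1 kHz.
Distinct values: {1 kHz, 3.7 kHz, 8 kHz}.

1 kHz, 3.7 kHz, 8 kHz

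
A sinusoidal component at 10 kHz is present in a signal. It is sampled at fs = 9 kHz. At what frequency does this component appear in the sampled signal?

1 kHz

10 kHz mod fs = 1 kHz.
1 kHz ≤ fs/2 = 4.5 kHz, appears at 1 kHz.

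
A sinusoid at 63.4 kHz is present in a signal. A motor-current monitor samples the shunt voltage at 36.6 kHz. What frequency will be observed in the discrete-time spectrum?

63.4 kHz mod fs = 26.8 kHz.
26.8 kHz > fs/2 = 18.3 kHz, folds to fs − 26.8 kHz = 9.8 kHz.

9.8 kHz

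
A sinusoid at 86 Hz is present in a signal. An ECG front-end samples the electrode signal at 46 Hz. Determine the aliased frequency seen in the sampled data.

6 Hz

86 Hz mod fs = 40 Hz.
40 Hz > fs/2 = 23 Hz, folds to fs − 40 Hz = 6 Hz.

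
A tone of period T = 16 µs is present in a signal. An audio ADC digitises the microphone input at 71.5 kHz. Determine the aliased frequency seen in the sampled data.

T = 16 µs → f = 1/T = 62.5 kHz.
62.5 kHz > fs/2 = 35.75 kHz, folds to fs − 62.5 kHz = 9 kHz.

9 kHz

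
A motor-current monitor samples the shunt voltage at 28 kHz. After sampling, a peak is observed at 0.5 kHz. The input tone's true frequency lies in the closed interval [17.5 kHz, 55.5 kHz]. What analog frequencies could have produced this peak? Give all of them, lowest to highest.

Frequencies that alias to 0.5 kHz are k·fs ± 0.5 kHz for integer k ≥ 0.
k=0: 0.5 kHz.
k=1: 27.5 kHz, 28.5 kHz.
k=2: 55.5 kHz, 56.5 kHz.
k=3: 83.5 kHz, 84.5 kHz.
Within [17.5 kHz, 55.5 kHz]: 27.5 kHz, 28.5 kHz, 55.5 kHz.

27.5 kHz, 28.5 kHz, 55.5 kHz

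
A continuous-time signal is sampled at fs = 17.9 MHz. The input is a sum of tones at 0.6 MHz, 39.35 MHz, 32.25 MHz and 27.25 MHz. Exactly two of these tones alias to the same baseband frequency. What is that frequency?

3.55 MHz

fs/2 = 8.95 MHz.
0.6 MHz ≤ fs/2 = 8.95 MHz, passes unchanged.
39.35 MHz mod fs = 3.55 MHz.
3.55 MHz ≤ fs/2 = 8.95 MHz, appears at 3.55 MHz.
32.25 MHz mod fs = 14.35 MHz.
14.35 MHz > fs/2 = 8.95 MHz, folds to fs − 14.35 MHz = 3.55 MHz.
27.25 MHz mod fs = 9.35 MHz.
9.35 MHz > fs/2 = 8.95 MHz, folds to fs − 9.35 MHz = 8.55 MHz.
32.25 MHz and 39.35 MHz both map to 3.55 MHz.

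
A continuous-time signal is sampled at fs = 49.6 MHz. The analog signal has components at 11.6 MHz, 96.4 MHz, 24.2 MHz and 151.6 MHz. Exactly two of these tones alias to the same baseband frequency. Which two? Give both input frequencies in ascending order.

96.4 MHz, 151.6 MHz

fs/2 = 24.8 MHz.
11.6 MHz ≤ fs/2 = 24.8 MHz, passes unchanged.
96.4 MHz mod fs = 46.8 MHz.
46.8 MHz > fs/2 = 24.8 MHz, folds to fs − 46.8 MHz = 2.8 MHz.
24.2 MHz ≤ fs/2 = 24.8 MHz, passes unchanged.
151.6 MHz mod fs = 2.8 MHz.
2.8 MHz ≤ fs/2 = 24.8 MHz, appears at 2.8 MHz.
96.4 MHz and 151.6 MHz both map to 2.8 MHz.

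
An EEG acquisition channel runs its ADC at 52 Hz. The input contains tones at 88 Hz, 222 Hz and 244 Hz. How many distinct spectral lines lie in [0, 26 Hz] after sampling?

fs/2 = 26 Hz.
88 Hz mod fs = 36 Hz.
36 Hz > fs/2 = 26 Hz, folds to fs − 36 Hz = 16 Hz.
222 Hz mod fs = 14 Hz.
14 Hz ≤ fs/2 = 26 Hz, appears at 14 Hz.
244 Hz mod fs = 36 Hz.
36 Hz > fs/2 = 26 Hz, folds to fs − 36 Hz = 16 Hz.
Distinct values: {14 Hz, 16 Hz} → 2.

2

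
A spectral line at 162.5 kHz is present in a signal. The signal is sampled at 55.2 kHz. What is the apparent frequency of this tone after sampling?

162.5 kHz mod fs = 52.1 kHz.
52.1 kHz > fs/2 = 27.6 kHz, folds to fs − 52.1 kHz = 3.1 kHz.

3.1 kHz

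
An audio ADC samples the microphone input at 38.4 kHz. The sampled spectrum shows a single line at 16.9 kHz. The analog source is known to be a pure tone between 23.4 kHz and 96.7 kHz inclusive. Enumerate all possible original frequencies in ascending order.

Frequencies that alias to 16.9 kHz are k·fs ± 16.9 kHz for integer k ≥ 0.
k=0: 16.9 kHz.
k=1: 21.5 kHz, 55.3 kHz.
k=2: 59.9 kHz, 93.7 kHz.
k=3: 98.3 kHz, 132.1 kHz.
Within [23.4 kHz, 96.7 kHz]: 55.3 kHz, 59.9 kHz, 93.7 kHz.

55.3 kHz, 59.9 kHz, 93.7 kHz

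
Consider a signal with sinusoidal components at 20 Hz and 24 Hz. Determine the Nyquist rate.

Highest-frequency component: 24 Hz.
Nyquist rate = 2 × 24 Hz = 48 Hz.

48 Hz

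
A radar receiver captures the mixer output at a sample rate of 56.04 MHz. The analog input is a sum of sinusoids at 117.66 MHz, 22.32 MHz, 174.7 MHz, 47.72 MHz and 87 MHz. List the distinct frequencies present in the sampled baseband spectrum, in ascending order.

5.58 MHz, 6.58 MHz, 8.32 MHz, 22.32 MHz, 25.08 MHz

fs/2 = 28.02 MHz.
117.66 MHz mod fs = 5.58 MHz.
5.58 MHz ≤ fs/2 = 28.02 MHz, appears at 5.58 MHz.
22.32 MHz ≤ fs/2 = 28.02 MHz, passes unchanged.
174.7 MHz mod fs = 6.58 MHz.
6.58 MHz ≤ fs/2 = 28.02 MHz, appears at 6.58 MHz.
47.72 MHz > fs/2 = 28.02 MHz, folds to fs − 47.72 MHz = 8.32 MHz.
87 MHz mod fs = 30.96 MHz.
30.96 MHz > fs/2 = 28.02 MHz, folds to fs − 30.96 MHz = 25.08 MHz.
Distinct values: {5.58 MHz, 6.58 MHz, 8.32 MHz, 22.32 MHz, 25.08 MHz}.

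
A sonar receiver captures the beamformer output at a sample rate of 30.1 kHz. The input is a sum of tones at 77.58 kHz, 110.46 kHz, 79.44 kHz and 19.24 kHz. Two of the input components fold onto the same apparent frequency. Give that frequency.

10.86 kHz

fs/2 = 15.05 kHz.
77.58 kHz mod fs = 17.38 kHz.
17.38 kHz > fs/2 = 15.05 kHz, folds to fs − 17.38 kHz = 12.72 kHz.
110.46 kHz mod fs = 20.16 kHz.
20.16 kHz > fs/2 = 15.05 kHz, folds to fs − 20.16 kHz = 9.94 kHz.
79.44 kHz mod fs = 19.24 kHz.
19.24 kHz > fs/2 = 15.05 kHz, folds to fs − 19.24 kHz = 10.86 kHz.
19.24 kHz > fs/2 = 15.05 kHz, folds to fs − 19.24 kHz = 10.86 kHz.
19.24 kHz and 79.44 kHz both map to 10.86 kHz.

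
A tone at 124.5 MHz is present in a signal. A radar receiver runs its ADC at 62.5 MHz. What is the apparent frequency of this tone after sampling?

124.5 MHz mod fs = 62 MHz.
62 MHz > fs/2 = 31.25 MHz, folds to fs − 62 MHz = 0.5 MHz.

0.5 MHz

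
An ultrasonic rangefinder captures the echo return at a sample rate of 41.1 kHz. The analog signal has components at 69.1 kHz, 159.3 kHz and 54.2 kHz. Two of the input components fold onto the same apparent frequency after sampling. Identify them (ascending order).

fs/2 = 20.55 kHz.
69.1 kHz mod fs = 28 kHz.
28 kHz > fs/2 = 20.55 kHz, folds to fs − 28 kHz = 13.1 kHz.
159.3 kHz mod fs = 36 kHz.
36 kHz > fs/2 = 20.55 kHz, folds to fs − 36 kHz = 5.1 kHz.
54.2 kHz mod fs = 13.1 kHz.
13.1 kHz ≤ fs/2 = 20.55 kHz, appears at 13.1 kHz.
54.2 kHz and 69.1 kHz both map to 13.1 kHz.

54.2 kHz, 69.1 kHz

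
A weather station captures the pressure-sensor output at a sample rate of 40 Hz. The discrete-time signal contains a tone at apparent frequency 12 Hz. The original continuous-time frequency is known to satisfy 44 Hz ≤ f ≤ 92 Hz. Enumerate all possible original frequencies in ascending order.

Frequencies that alias to 12 Hz are k·fs ± 12 Hz for integer k ≥ 0.
k=0: 12 Hz.
k=1: 28 Hz, 52 Hz.
k=2: 68 Hz, 92 Hz.
k=3: 108 Hz, 132 Hz.
Within [44 Hz, 92 Hz]: 52 Hz, 68 Hz, 92 Hz.

52 Hz, 68 Hz, 92 Hz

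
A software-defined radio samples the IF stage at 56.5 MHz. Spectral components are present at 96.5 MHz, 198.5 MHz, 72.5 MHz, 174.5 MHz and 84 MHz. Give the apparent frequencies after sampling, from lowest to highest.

5 MHz, 16 MHz, 16.5 MHz, 27.5 MHz

fs/2 = 28.25 MHz.
96.5 MHz mod fs = 40 MHz.
40 MHz > fs/2 = 28.25 MHz, folds to fs − 40 MHz = 16.5 MHz.
198.5 MHz mod fs = 29 MHz.
29 MHz > fs/2 = 28.25 MHz, folds to fs − 29 MHz = 27.5 MHz.
72.5 MHz mod fs = 16 MHz.
16 MHz ≤ fs/2 = 28.25 MHz, appears at 16 MHz.
174.5 MHz mod fs = 5 MHz.
5 MHz ≤ fs/2 = 28.25 MHz, appears at 5 MHz.
84 MHz mod fs = 27.5 MHz.
27.5 MHz ≤ fs/2 = 28.25 MHz, appears at 27.5 MHz.
Distinct values: {5 MHz, 16 MHz, 16.5 MHz, 27.5 MHz}.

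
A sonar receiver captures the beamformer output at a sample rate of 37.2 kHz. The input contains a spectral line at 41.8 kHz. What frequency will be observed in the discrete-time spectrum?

41.8 kHz mod fs = 4.6 kHz.
4.6 kHz ≤ fs/2 = 18.6 kHz, appears at 4.6 kHz.

4.6 kHz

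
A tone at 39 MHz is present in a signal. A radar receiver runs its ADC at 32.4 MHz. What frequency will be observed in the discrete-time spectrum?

39 MHz mod fs = 6.6 MHz.
6.6 MHz ≤ fs/2 = 16.2 MHz, appears at 6.6 MHz.

6.6 MHz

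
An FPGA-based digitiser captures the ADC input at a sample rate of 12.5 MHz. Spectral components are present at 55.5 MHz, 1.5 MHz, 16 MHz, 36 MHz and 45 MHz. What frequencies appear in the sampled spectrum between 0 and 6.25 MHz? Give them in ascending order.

fs/2 = 6.25 MHz.
55.5 MHz mod fs = 5.5 MHz.
5.5 MHz ≤ fs/2 = 6.25 MHz, appears at 5.5 MHz.
1.5 MHz ≤ fs/2 = 6.25 MHz, passes unchanged.
16 MHz mod fs = 3.5 MHz.
3.5 MHz ≤ fs/2 = 6.25 MHz, appears at 3.5 MHz.
36 MHz mod fs = 11 MHz.
11 MHz > fs/2 = 6.25 MHz, folds to fs − 11 MHz = 1.5 MHz.
45 MHz mod fs = 7.5 MHz.
7.5 MHz > fs/2 = 6.25 MHz, folds to fs − 7.5 MHz = 5 MHz.
Distinct values: {1.5 MHz, 3.5 MHz, 5 MHz, 5.5 MHz}.

1.5 MHz, 3.5 MHz, 5 MHz, 5.5 MHz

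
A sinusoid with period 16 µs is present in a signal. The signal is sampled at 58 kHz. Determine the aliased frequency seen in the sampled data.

4.5 kHz

T = 16 µs → f = 1/T = 62.5 kHz.
62.5 kHz mod fs = 4.5 kHz.
4.5 kHz ≤ fs/2 = 29 kHz, appears at 4.5 kHz.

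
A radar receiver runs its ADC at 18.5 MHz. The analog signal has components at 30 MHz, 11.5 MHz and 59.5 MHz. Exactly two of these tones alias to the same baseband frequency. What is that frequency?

fs/2 = 9.25 MHz.
30 MHz mod fs = 11.5 MHz.
11.5 MHz > fs/2 = 9.25 MHz, folds to fs − 11.5 MHz = 7 MHz.
11.5 MHz > fs/2 = 9.25 MHz, folds to fs − 11.5 MHz = 7 MHz.
59.5 MHz mod fs = 4 MHz.
4 MHz ≤ fs/2 = 9.25 MHz, appears at 4 MHz.
11.5 MHz and 30 MHz both map to 7 MHz.

7 MHz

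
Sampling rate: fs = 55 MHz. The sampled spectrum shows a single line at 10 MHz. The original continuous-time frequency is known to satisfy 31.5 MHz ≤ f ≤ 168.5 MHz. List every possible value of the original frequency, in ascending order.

Frequencies that alias to 10 MHz are k·fs ± 10 MHz for integer k ≥ 0.
k=0: 10 MHz.
k=1: 45 MHz, 65 MHz.
k=2: 100 MHz, 120 MHz.
k=3: 155 MHz, 175 MHz.
k=4: 210 MHz, 230 MHz.
Within [31.5 MHz, 168.5 MHz]: 45 MHz, 65 MHz, 100 MHz, 120 MHz, 155 MHz.

45 MHz, 65 MHz, 100 MHz, 120 MHz, 155 MHz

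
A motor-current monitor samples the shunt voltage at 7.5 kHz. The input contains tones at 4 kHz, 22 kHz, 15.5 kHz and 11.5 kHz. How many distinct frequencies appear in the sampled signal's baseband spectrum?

2

fs/2 = 3.75 kHz.
4 kHz > fs/2 = 3.75 kHz, folds to fs − 4 kHz = 3.5 kHz.
22 kHz mod fs = 7 kHz.
7 kHz > fs/2 = 3.75 kHz, folds to fs − 7 kHz = 0.5 kHz.
15.5 kHz mod fs = 0.5 kHz.
0.5 kHz ≤ fs/2 = 3.75 kHz, appears at 0.5 kHz.
11.5 kHz mod fs = 4 kHz.
4 kHz > fs/2 = 3.75 kHz, folds to fs − 4 kHz = 3.5 kHz.
Distinct values: {0.5 kHz, 3.5 kHz} → 2.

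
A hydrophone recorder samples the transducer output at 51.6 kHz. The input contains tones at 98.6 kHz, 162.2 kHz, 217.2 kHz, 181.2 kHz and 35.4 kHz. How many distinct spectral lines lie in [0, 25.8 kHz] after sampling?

fs/2 = 25.8 kHz.
98.6 kHz mod fs = 47 kHz.
47 kHz > fs/2 = 25.8 kHz, folds to fs − 47 kHz = 4.6 kHz.
162.2 kHz mod fs = 7.4 kHz.
7.4 kHz ≤ fs/2 = 25.8 kHz, appears at 7.4 kHz.
217.2 kHz mod fs = 10.8 kHz.
10.8 kHz ≤ fs/2 = 25.8 kHz, appears at 10.8 kHz.
181.2 kHz mod fs = 26.4 kHz.
26.4 kHz > fs/2 = 25.8 kHz, folds to fs − 26.4 kHz = 25.2 kHz.
35.4 kHz > fs/2 = 25.8 kHz, folds to fs − 35.4 kHz = 16.2 kHz.
Distinct values: {4.6 kHz, 7.4 kHz, 10.8 kHz, 16.2 kHz, 25.2 kHz} → 5.

5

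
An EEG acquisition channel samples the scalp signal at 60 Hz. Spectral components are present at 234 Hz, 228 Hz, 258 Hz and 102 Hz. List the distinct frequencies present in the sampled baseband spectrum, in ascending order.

fs/2 = 30 Hz.
234 Hz mod fs = 54 Hz.
54 Hz > fs/2 = 30 Hz, folds to fs − 54 Hz = 6 Hz.
228 Hz mod fs = 48 Hz.
48 Hz > fs/2 = 30 Hz, folds to fs − 48 Hz = 12 Hz.
258 Hz mod fs = 18 Hz.
18 Hz ≤ fs/2 = 30 Hz, appears at 18 Hz.
102 Hz mod fs = 42 Hz.
42 Hz > fs/2 = 30 Hz, folds to fs − 42 Hz = 18 Hz.
Distinct values: {6 Hz, 12 Hz, 18 Hz}.

6 Hz, 12 Hz, 18 Hz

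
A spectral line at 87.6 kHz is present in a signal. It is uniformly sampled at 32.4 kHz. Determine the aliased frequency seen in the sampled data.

87.6 kHz mod fs = 22.8 kHz.
22.8 kHz > fs/2 = 16.2 kHz, folds to fs − 22.8 kHz = 9.6 kHz.

9.6 kHz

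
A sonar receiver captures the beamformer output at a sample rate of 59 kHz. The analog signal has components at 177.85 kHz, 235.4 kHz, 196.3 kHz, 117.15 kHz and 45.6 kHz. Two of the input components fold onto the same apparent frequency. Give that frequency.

fs/2 = 29.5 kHz.
177.85 kHz mod fs = 0.85 kHz.
0.85 kHz ≤ fs/2 = 29.5 kHz, appears at 0.85 kHz.
235.4 kHz mod fs = 58.4 kHz.
58.4 kHz > fs/2 = 29.5 kHz, folds to fs − 58.4 kHz = 0.6 kHz.
196.3 kHz mod fs = 19.3 kHz.
19.3 kHz ≤ fs/2 = 29.5 kHz, appears at 19.3 kHz.
117.15 kHz mod fs = 58.15 kHz.
58.15 kHz > fs/2 = 29.5 kHz, folds to fs − 58.15 kHz = 0.85 kHz.
45.6 kHz > fs/2 = 29.5 kHz, folds to fs − 45.6 kHz = 13.4 kHz.
117.15 kHz and 177.85 kHz both map to 0.85 kHz.

0.85 kHz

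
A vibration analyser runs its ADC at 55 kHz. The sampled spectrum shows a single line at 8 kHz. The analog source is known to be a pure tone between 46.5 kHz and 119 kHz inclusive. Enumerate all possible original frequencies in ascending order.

47 kHz, 63 kHz, 102 kHz, 118 kHz

Frequencies that alias to 8 kHz are k·fs ± 8 kHz for integer k ≥ 0.
k=0: 8 kHz.
k=1: 47 kHz, 63 kHz.
k=2: 102 kHz, 118 kHz.
k=3: 157 kHz, 173 kHz.
Within [46.5 kHz, 119 kHz]: 47 kHz, 63 kHz, 102 kHz, 118 kHz.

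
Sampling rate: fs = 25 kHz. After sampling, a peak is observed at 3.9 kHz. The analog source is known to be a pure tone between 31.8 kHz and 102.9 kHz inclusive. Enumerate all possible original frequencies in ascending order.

46.1 kHz, 53.9 kHz, 71.1 kHz, 78.9 kHz, 96.1 kHz

Frequencies that alias to 3.9 kHz are k·fs ± 3.9 kHz for integer k ≥ 0.
k=0: 3.9 kHz.
k=1: 21.1 kHz, 28.9 kHz.
k=2: 46.1 kHz, 53.9 kHz.
k=3: 71.1 kHz, 78.9 kHz.
k=4: 96.1 kHz, 103.9 kHz.
k=5: 121.1 kHz, 128.9 kHz.
Within [31.8 kHz, 102.9 kHz]: 46.1 kHz, 53.9 kHz, 71.1 kHz, 78.9 kHz, 96.1 kHz.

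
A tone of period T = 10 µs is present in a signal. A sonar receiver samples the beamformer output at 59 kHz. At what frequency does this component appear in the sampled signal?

T = 10 µs → f = 1/T = 100 kHz.
100 kHz mod fs = 41 kHz.
41 kHz > fs/2 = 29.5 kHz, folds to fs − 41 kHz = 18 kHz.

18 kHz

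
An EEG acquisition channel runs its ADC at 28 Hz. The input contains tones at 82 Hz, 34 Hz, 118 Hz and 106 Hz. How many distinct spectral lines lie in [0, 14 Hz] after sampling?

fs/2 = 14 Hz.
82 Hz mod fs = 26 Hz.
26 Hz > fs/2 = 14 Hz, folds to fs − 26 Hz = 2 Hz.
34 Hz mod fs = 6 Hz.
6 Hz ≤ fs/2 = 14 Hz, appears at 6 Hz.
118 Hz mod fs = 6 Hz.
6 Hz ≤ fs/2 = 14 Hz, appears at 6 Hz.
106 Hz mod fs = 22 Hz.
22 Hz > fs/2 = 14 Hz, folds to fs − 22 Hz = 6 Hz.
Distinct values: {2 Hz, 6 Hz} → 2.

2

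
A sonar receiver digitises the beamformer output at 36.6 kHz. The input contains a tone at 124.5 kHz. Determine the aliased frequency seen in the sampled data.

14.7 kHz

124.5 kHz mod fs = 14.7 kHz.
14.7 kHz ≤ fs/2 = 18.3 kHz, appears at 14.7 kHz.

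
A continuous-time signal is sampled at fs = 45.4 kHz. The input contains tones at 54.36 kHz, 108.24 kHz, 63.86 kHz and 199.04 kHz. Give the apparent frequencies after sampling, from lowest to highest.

8.96 kHz, 17.44 kHz, 18.46 kHz

fs/2 = 22.7 kHz.
54.36 kHz mod fs = 8.96 kHz.
8.96 kHz ≤ fs/2 = 22.7 kHz, appears at 8.96 kHz.
108.24 kHz mod fs = 17.44 kHz.
17.44 kHz ≤ fs/2 = 22.7 kHz, appears at 17.44 kHz.
63.86 kHz mod fs = 18.46 kHz.
18.46 kHz ≤ fs/2 = 22.7 kHz, appears at 18.46 kHz.
199.04 kHz mod fs = 17.44 kHz.
17.44 kHz ≤ fs/2 = 22.7 kHz, appears at 17.44 kHz.
Distinct values: {8.96 kHz, 17.44 kHz, 18.46 kHz}.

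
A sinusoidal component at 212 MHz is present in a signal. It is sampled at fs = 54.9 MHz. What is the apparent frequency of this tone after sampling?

7.6 MHz

212 MHz mod fs = 47.3 MHz.
47.3 MHz > fs/2 = 27.45 MHz, folds to fs − 47.3 MHz = 7.6 MHz.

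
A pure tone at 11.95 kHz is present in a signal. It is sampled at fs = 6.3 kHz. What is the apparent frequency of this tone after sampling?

0.65 kHz

11.95 kHz mod fs = 5.65 kHz.
5.65 kHz > fs/2 = 3.15 kHz, folds to fs − 5.65 kHz = 0.65 kHz.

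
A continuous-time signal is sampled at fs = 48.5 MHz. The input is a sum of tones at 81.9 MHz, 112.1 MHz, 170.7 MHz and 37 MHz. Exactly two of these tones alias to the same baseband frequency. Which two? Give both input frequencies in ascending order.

fs/2 = 24.25 MHz.
81.9 MHz mod fs = 33.4 MHz.
33.4 MHz > fs/2 = 24.25 MHz, folds to fs − 33.4 MHz = 15.1 MHz.
112.1 MHz mod fs = 15.1 MHz.
15.1 MHz ≤ fs/2 = 24.25 MHz, appears at 15.1 MHz.
170.7 MHz mod fs = 25.2 MHz.
25.2 MHz > fs/2 = 24.25 MHz, folds to fs − 25.2 MHz = 23.3 MHz.
37 MHz > fs/2 = 24.25 MHz, folds to fs − 37 MHz = 11.5 MHz.
81.9 MHz and 112.1 MHz both map to 15.1 MHz.

81.9 MHz, 112.1 MHz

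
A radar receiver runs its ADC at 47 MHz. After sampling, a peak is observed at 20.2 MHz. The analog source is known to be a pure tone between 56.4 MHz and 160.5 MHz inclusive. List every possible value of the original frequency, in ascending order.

Frequencies that alias to 20.2 MHz are k·fs ± 20.2 MHz for integer k ≥ 0.
k=0: 20.2 MHz.
k=1: 26.8 MHz, 67.2 MHz.
k=2: 73.8 MHz, 114.2 MHz.
k=3: 120.8 MHz, 161.2 MHz.
k=4: 167.8 MHz, 208.2 MHz.
Within [56.4 MHz, 160.5 MHz]: 67.2 MHz, 73.8 MHz, 114.2 MHz, 120.8 MHz.

67.2 MHz, 73.8 MHz, 114.2 MHz, 120.8 MHz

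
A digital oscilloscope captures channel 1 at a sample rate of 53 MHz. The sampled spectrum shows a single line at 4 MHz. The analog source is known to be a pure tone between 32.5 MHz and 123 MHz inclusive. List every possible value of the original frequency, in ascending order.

49 MHz, 57 MHz, 102 MHz, 110 MHz

Frequencies that alias to 4 MHz are k·fs ± 4 MHz for integer k ≥ 0.
k=0: 4 MHz.
k=1: 49 MHz, 57 MHz.
k=2: 102 MHz, 110 MHz.
k=3: 155 MHz, 163 MHz.
Within [32.5 MHz, 123 MHz]: 49 MHz, 57 MHz, 102 MHz, 110 MHz.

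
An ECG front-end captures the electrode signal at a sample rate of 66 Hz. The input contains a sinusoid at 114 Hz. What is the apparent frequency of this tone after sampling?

18 Hz

114 Hz mod fs = 48 Hz.
48 Hz > fs/2 = 33 Hz, folds to fs − 48 Hz = 18 Hz.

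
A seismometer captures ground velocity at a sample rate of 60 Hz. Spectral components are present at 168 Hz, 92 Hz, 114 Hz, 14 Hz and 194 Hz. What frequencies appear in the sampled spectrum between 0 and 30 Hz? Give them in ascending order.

fs/2 = 30 Hz.
168 Hz mod fs = 48 Hz.
48 Hz > fs/2 = 30 Hz, folds to fs − 48 Hz = 12 Hz.
92 Hz mod fs = 32 Hz.
32 Hz > fs/2 = 30 Hz, folds to fs − 32 Hz = 28 Hz.
114 Hz mod fs = 54 Hz.
54 Hz > fs/2 = 30 Hz, folds to fs − 54 Hz = 6 Hz.
14 Hz ≤ fs/2 = 30 Hz, passes unchanged.
194 Hz mod fs = 14 Hz.
14 Hz ≤ fs/2 = 30 Hz, appears at 14 Hz.
Distinct values: {6 Hz, 12 Hz, 14 Hz, 28 Hz}.

6 Hz, 12 Hz, 14 Hz, 28 Hz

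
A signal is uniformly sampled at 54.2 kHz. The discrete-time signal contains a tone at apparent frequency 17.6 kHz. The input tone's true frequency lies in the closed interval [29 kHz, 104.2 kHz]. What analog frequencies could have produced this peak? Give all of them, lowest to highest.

Frequencies that alias to 17.6 kHz are k·fs ± 17.6 kHz for integer k ≥ 0.
k=0: 17.6 kHz.
k=1: 36.6 kHz, 71.8 kHz.
k=2: 90.8 kHz, 126 kHz.
k=3: 145 kHz, 180.2 kHz.
Within [29 kHz, 104.2 kHz]: 36.6 kHz, 71.8 kHz, 90.8 kHz.

36.6 kHz, 71.8 kHz, 90.8 kHz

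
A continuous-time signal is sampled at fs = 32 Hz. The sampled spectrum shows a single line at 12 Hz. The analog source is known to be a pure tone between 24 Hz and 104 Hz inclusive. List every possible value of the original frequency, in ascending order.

44 Hz, 52 Hz, 76 Hz, 84 Hz

Frequencies that alias to 12 Hz are k·fs ± 12 Hz for integer k ≥ 0.
k=0: 12 Hz.
k=1: 20 Hz, 44 Hz.
k=2: 52 Hz, 76 Hz.
k=3: 84 Hz, 108 Hz.
k=4: 116 Hz, 140 Hz.
Within [24 Hz, 104 Hz]: 44 Hz, 52 Hz, 76 Hz, 84 Hz.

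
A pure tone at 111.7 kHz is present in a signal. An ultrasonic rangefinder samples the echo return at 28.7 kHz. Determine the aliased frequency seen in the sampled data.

111.7 kHz mod fs = 25.6 kHz.
25.6 kHz > fs/2 = 14.35 kHz, folds to fs − 25.6 kHz = 3.1 kHz.

3.1 kHz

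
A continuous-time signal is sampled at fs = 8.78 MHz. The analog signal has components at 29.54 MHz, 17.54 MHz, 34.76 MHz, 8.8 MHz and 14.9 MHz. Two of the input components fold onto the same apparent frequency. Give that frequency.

fs/2 = 4.39 MHz.
29.54 MHz mod fs = 3.2 MHz.
3.2 MHz ≤ fs/2 = 4.39 MHz, appears at 3.2 MHz.
17.54 MHz mod fs = 8.76 MHz.
8.76 MHz > fs/2 = 4.39 MHz, folds to fs − 8.76 MHz = 0.02 MHz.
34.76 MHz mod fs = 8.42 MHz.
8.42 MHz > fs/2 = 4.39 MHz, folds to fs − 8.42 MHz = 0.36 MHz.
8.8 MHz mod fs = 0.02 MHz.
0.02 MHz ≤ fs/2 = 4.39 MHz, appears at 0.02 MHz.
14.9 MHz mod fs = 6.12 MHz.
6.12 MHz > fs/2 = 4.39 MHz, folds to fs − 6.12 MHz = 2.66 MHz.
8.8 MHz and 17.54 MHz both map to 0.02 MHz.

0.02 MHz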